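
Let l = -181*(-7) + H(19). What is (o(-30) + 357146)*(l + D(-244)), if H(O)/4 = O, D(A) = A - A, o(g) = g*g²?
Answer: 443386078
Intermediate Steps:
o(g) = g³
D(A) = 0
H(O) = 4*O
l = 1343 (l = -181*(-7) + 4*19 = 1267 + 76 = 1343)
(o(-30) + 357146)*(l + D(-244)) = ((-30)³ + 357146)*(1343 + 0) = (-27000 + 357146)*1343 = 330146*1343 = 443386078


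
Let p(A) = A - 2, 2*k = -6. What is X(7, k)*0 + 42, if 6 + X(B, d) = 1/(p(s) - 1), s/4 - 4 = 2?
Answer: 42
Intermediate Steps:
s = 24 (s = 16 + 4*2 = 16 + 8 = 24)
k = -3 (k = (½)*(-6) = -3)
p(A) = -2 + A
X(B, d) = -125/21 (X(B, d) = -6 + 1/((-2 + 24) - 1) = -6 + 1/(22 - 1) = -6 + 1/21 = -125/21)
X(7, k)*0 + 42 = -125/21*0 + 42 = 0 + 42 = 42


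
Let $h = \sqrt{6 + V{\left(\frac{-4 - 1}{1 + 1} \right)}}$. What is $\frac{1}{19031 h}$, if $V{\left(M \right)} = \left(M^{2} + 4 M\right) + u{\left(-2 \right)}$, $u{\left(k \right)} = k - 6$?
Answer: $- \frac{2 i \sqrt{23}}{437713} \approx - 2.1913 \cdot 10^{-5} i$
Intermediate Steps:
$u{\left(k \right)} = -6 + k$ ($u{\left(k \right)} = k - 6 = -6 + k$)
$V{\left(M \right)} = -8 + M^{2} + 4 M$ ($V{\left(M \right)} = \left(M^{2} + 4 M\right) - 8 = -8 + M^{2} + 4 M$)
$h = \frac{i \sqrt{23}}{2}$ ($h = \sqrt{6 + \left(-8 + \left(\frac{-4 - 1}{1 + 1}\right)^{2} + 4 \frac{-4 - 1}{1 + 1}\right)} = \sqrt{6 + \left(-8 + \left(- \frac{5}{2}\right)^{2} + 4 \left(- \frac{5}{2}\right)\right)} = \sqrt{6 - \frac{47}{4}} = \sqrt{- \frac{23}{4}} = \frac{i \sqrt{23}}{2} \approx 2.3979 i$)
$\frac{1}{19031 h} = \frac{1}{19031 \frac{i \sqrt{23}}{2}} = \frac{1}{\frac{19031}{2} i \sqrt{23}} = - \frac{2 i \sqrt{23}}{437713}$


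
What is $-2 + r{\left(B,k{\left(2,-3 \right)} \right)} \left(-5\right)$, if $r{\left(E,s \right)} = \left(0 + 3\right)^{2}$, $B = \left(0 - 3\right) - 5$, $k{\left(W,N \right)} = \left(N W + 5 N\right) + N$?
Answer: $-47$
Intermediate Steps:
$k{\left(W,N \right)} = 6 N + N W$ ($k{\left(W,N \right)} = \left(5 N + N W\right) + N = 6 N + N W$)
$B = -8$ ($B = -3 - 5 = -8$)
$r{\left(E,s \right)} = 9$ ($r{\left(E,s \right)} = 3^{2} = 9$)
$-2 + r{\left(B,k{\left(2,-3 \right)} \right)} \left(-5\right) = -2 + 9 \left(-5\right) = -2 - 45 = -47$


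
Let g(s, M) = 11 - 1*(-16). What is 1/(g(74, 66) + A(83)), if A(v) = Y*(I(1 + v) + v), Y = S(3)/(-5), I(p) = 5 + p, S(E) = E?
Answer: -5/381 ≈ -0.013123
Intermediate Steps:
Y = -⅗ (Y = 3/(-5) = 3*(-⅕) = -⅗ ≈ -0.60000)
g(s, M) = 27 (g(s, M) = 11 + 16 = 27)
A(v) = -18/5 - 6*v/5 (A(v) = -3*((5 + (1 + v)) + v)/5 = -3*((6 + v) + v)/5 = -3*(6 + 2*v)/5 = -18/5 - 6*v/5)
1/(g(74, 66) + A(83)) = 1/(27 + (-18/5 - 6/5*83)) = 1/(27 + (-18/5 - 498/5)) = 1/(27 - 516/5) = 1/(-381/5) = -5/381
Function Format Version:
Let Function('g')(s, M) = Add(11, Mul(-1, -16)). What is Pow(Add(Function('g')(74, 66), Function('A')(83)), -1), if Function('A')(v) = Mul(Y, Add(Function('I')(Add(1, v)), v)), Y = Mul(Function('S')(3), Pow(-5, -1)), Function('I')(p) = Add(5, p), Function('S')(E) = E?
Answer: Rational(-5, 381) ≈ -0.013123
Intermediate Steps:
Y = Rational(-3, 5) (Y = Mul(3, Pow(-5, -1)) = Mul(3, Rational(-1, 5)) = Rational(-3, 5) ≈ -0.60000)
Function('g')(s, M) = 27 (Function('g')(s, M) = Add(11, 16) = 27)
Function('A')(v) = Add(Rational(-18, 5), Mul(Rational(-6, 5), v)) (Function('A')(v) = Mul(Rational(-3, 5), Add(Add(5, Add(1, v)), v)) = Mul(Rational(-3, 5), Add(Add(6, v), v)) = Mul(Rational(-3, 5), Add(6, Mul(2, v))) = Add(Rational(-18, 5), Mul(Rational(-6, 5), v)))
Pow(Add(Function('g')(74, 66), Function('A')(83)), -1) = Pow(Add(27, Add(Rational(-18, 5), Mul(Rational(-6, 5), 83))), -1) = Pow(Add(27, Add(Rational(-18, 5), Rational(-498, 5))), -1) = Pow(Add(27, Rational(-516, 5)), -1) = Pow(Rational(-381, 5), -1) = Rational(-5, 381)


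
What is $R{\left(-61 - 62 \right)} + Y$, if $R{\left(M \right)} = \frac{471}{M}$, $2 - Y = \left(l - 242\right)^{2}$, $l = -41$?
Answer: $- \frac{3283724}{41} \approx -80091.0$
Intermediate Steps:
$Y = -80087$ ($Y = 2 - \left(-41 - 242\right)^{2} = 2 - \left(-283\right)^{2} = 2 - 80089 = -80087$)
$R{\left(-61 - 62 \right)} + Y = \frac{471}{-61 - 62} - 80087 = \frac{471}{-123} - 80087 = 471 \left(- \frac{1}{123}\right) - 80087 = - \frac{157}{41} - 80087 = - \frac{3283724}{41}$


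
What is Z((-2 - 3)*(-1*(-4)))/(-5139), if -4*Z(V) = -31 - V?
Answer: -11/20556 ≈ -0.00053512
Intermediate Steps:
Z(V) = 31/4 + V/4 (Z(V) = -(-31 - V)/4 = 31/4 + V/4)
Z((-2 - 3)*(-1*(-4)))/(-5139) = (31/4 + ((-2 - 3)*(-1*(-4)))/4)/(-5139) = (31/4 + (-5*4)/4)*(-1/5139) = (31/4 + (¼)*(-20))*(-1/5139) = (31/4 - 5)*(-1/5139) = (11/4)*(-1/5139) = -11/20556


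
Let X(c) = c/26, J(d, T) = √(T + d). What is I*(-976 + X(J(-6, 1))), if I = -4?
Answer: 3904 - 2*I*√5/13 ≈ 3904.0 - 0.34401*I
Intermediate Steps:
X(c) = c/26 (X(c) = c*(1/26) = c/26)
I*(-976 + X(J(-6, 1))) = -4*(-976 + √(1 - 6)/26) = -4*(-976 + √(-5)/26) = -4*(-976 + (I*√5)/26) = -4*(-976 + I*√5/26) = 3904 - 2*I*√5/13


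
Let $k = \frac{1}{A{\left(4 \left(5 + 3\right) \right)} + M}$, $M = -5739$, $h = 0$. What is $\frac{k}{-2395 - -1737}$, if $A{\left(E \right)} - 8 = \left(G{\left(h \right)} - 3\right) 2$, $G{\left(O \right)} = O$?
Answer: $\frac{1}{3774946} \approx 2.649 \cdot 10^{-7}$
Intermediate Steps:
$A{\left(E \right)} = 2$ ($A{\left(E \right)} = 8 + \left(0 - 3\right) 2 = 8 - 6 = 2$)
$k = - \frac{1}{5737}$ ($k = \frac{1}{2 - 5739} = \frac{1}{-5737} = - \frac{1}{5737} \approx -0.00017431$)
$\frac{k}{-2395 - -1737} = - \frac{1}{5737 \left(-2395 - -1737\right)} = - \frac{1}{5737 \left(-2395 + 1737\right)} = - \frac{1}{5737 \left(-658\right)} = \left(- \frac{1}{5737}\right) \left(- \frac{1}{658}\right) = \frac{1}{3774946}$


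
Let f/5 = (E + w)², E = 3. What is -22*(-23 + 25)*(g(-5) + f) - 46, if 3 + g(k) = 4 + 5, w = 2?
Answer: -5810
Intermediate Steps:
g(k) = 6 (g(k) = -3 + (4 + 5) = -3 + 9 = 6)
f = 125 (f = 5*(3 + 2)² = 5*5² = 5*25 = 125)
-22*(-23 + 25)*(g(-5) + f) - 46 = -22*(-23 + 25)*(6 + 125) - 46 = -44*131 - 46 = -22*262 - 46 = -5764 - 46 = -5810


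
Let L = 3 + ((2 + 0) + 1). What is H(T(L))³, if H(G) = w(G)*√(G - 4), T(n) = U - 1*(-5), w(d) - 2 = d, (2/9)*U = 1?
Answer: 133837*√22/32 ≈ 19617.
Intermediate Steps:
U = 9/2 (U = (9/2)*1 = 9/2 ≈ 4.5000)
w(d) = 2 + d
L = 6 (L = 3 + (2 + 1) = 3 + 3 = 6)
T(n) = 19/2 (T(n) = 9/2 - 1*(-5) = 9/2 + 5 = 19/2)
H(G) = √(-4 + G)*(2 + G) (H(G) = (2 + G)*√(G - 4) = (2 + G)*√(-4 + G) = √(-4 + G)*(2 + G))
H(T(L))³ = (√(-4 + 19/2)*(2 + 19/2))³ = (√(11/2)*(23/2))³ = ((√22/2)*(23/2))³ = (23*√22/4)³ = 133837*√22/32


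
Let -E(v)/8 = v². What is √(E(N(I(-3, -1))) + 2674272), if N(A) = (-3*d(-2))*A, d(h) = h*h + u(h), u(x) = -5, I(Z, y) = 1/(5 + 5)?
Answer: √66856782/5 ≈ 1635.3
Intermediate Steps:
I(Z, y) = ⅒ (I(Z, y) = 1/10 = ⅒)
d(h) = -5 + h² (d(h) = h*h - 5 = h² - 5 = -5 + h²)
N(A) = 3*A (N(A) = (-3*(-5 + (-2)²))*A = (-3*(-5 + 4))*A = (-3*(-1))*A = 3*A)
E(v) = -8*v²
√(E(N(I(-3, -1))) + 2674272) = √(-8*(3*(⅒))² + 2674272) = √(-8*(3/10)² + 2674272) = √(-8*9/100 + 2674272) = √(-18/25 + 2674272) = √(66856782/25) = √66856782/5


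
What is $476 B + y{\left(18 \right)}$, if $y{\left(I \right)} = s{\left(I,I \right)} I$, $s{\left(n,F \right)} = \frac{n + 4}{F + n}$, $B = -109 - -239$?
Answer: $61891$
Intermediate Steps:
$B = 130$ ($B = -109 + 239 = 130$)
$s{\left(n,F \right)} = \frac{4 + n}{F + n}$
$y{\left(I \right)} = 2 + \frac{I}{2}$ ($y{\left(I \right)} = \frac{4 + I}{I + I} I = \frac{4 + I}{2 I} I = 2 + \frac{I}{2}$)
$476 B + y{\left(18 \right)} = 476 \cdot 130 + \left(2 + \frac{1}{2} \cdot 18\right) = 61880 + \left(2 + 9\right) = 61880 + 11 = 61891$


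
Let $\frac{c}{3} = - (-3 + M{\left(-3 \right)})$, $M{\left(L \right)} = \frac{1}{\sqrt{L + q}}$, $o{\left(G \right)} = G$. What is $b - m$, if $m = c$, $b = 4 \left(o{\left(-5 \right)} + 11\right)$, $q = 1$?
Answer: $15 - \frac{3 i \sqrt{2}}{2} \approx 15.0 - 2.1213 i$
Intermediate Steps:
$M{\left(L \right)} = \frac{1}{\sqrt{1 + L}}$ ($M{\left(L \right)} = \frac{1}{\sqrt{L + 1}} = \frac{1}{\sqrt{1 + L}}$)
$c = 9 + \frac{3 i \sqrt{2}}{2}$ ($c = 3 \left(- (-3 + \frac{1}{\sqrt{1 - 3}})\right) = 3 \left(- (-3 + \frac{1}{\sqrt{-2}})\right) = 3 \left(- (-3 - \frac{i \sqrt{2}}{2})\right) = 3 \left(3 + \frac{i \sqrt{2}}{2}\right) = 9 + \frac{3 i \sqrt{2}}{2} \approx 9.0 + 2.1213 i$)
$b = 24$ ($b = 4 \left(-5 + 11\right) = 4 \cdot 6 = 24$)
$m = 9 + \frac{3 i \sqrt{2}}{2} \approx 9.0 + 2.1213 i$
$b - m = 24 - \left(9 + \frac{3 i \sqrt{2}}{2}\right) = 15 - \frac{3 i \sqrt{2}}{2}$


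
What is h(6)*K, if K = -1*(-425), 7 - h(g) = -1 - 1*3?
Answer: 4675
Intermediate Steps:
h(g) = 11 (h(g) = 7 - (-1 - 1*3) = 7 - (-1 - 3) = 7 - 1*(-4) = 7 + 4 = 11)
K = 425
h(6)*K = 11*425 = 4675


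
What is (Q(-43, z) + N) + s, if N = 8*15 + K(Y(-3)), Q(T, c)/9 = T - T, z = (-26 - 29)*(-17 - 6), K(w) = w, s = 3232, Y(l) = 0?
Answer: 3352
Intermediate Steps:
z = 1265 (z = -55*(-23) = 1265)
Q(T, c) = 0 (Q(T, c) = 9*(T - T) = 9*0 = 0)
N = 120 (N = 8*15 + 0 = 120 + 0 = 120)
(Q(-43, z) + N) + s = (0 + 120) + 3232 = 120 + 3232 = 3352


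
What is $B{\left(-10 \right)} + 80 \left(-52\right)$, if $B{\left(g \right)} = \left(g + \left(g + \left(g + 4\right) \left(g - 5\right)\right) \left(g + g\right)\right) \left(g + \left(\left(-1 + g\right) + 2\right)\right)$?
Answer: $26430$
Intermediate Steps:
$B{\left(g \right)} = \left(1 + 2 g\right) \left(g + 2 g \left(g + \left(-5 + g\right) \left(4 + g\right)\right)\right)$ ($B{\left(g \right)} = \left(g + \left(g + \left(4 + g\right) \left(-5 + g\right)\right) 2 g\right) \left(g + \left(1 + g\right)\right) = \left(g + \left(g + \left(-5 + g\right) \left(4 + g\right)\right) 2 g\right) \left(1 + 2 g\right) = \left(g + 2 g \left(g + \left(-5 + g\right) \left(4 + g\right)\right)\right) \left(1 + 2 g\right) = \left(1 + 2 g\right) \left(g + 2 g \left(g + \left(-5 + g\right) \left(4 + g\right)\right)\right)$)
$B{\left(-10 \right)} + 80 \left(-52\right) = - 10 \left(-39 - -780 + 2 \left(-10\right)^{2} + 4 \left(-10\right)^{3}\right) + 80 \left(-52\right) = - 10 \left(-39 + 780 + 2 \cdot 100 + 4 \left(-1000\right)\right) - 4160 = - 10 \left(-39 + 780 + 200 - 4000\right) - 4160 = \left(-10\right) \left(-3059\right) - 4160 = 30590 - 4160 = 26430$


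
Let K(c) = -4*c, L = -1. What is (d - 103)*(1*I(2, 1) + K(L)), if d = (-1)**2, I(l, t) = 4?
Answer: -816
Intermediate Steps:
d = 1
(d - 103)*(1*I(2, 1) + K(L)) = (1 - 103)*(1*4 - 4*(-1)) = -102*(4 + 4) = -102*8 = -816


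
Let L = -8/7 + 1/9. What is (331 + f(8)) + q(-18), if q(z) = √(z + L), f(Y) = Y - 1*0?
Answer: 339 + I*√8393/21 ≈ 339.0 + 4.3625*I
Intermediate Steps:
f(Y) = Y (f(Y) = Y + 0 = Y)
L = -65/63 (L = -8*⅐ + 1*(⅑) = -8/7 + ⅑ = -65/63 ≈ -1.0317)
q(z) = √(-65/63 + z) (q(z) = √(z - 65/63) = √(-65/63 + z))
(331 + f(8)) + q(-18) = (331 + 8) + √(-455 + 441*(-18))/21 = 339 + √(-455 - 7938)/21 = 339 + √(-8393)/21 = 339 + (I*√8393)/21 = 339 + I*√8393/21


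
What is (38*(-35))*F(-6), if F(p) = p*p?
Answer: -47880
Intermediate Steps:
F(p) = p²
(38*(-35))*F(-6) = (38*(-35))*(-6)² = -1330*36 = -47880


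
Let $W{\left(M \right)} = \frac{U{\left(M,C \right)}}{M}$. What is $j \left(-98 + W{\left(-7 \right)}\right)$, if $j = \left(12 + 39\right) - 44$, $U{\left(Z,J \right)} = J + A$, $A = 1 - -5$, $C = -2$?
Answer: $-690$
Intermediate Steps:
$A = 6$ ($A = 1 + 5 = 6$)
$U{\left(Z,J \right)} = 6 + J$ ($U{\left(Z,J \right)} = J + 6 = 6 + J$)
$W{\left(M \right)} = \frac{4}{M}$ ($W{\left(M \right)} = \frac{6 - 2}{M} = \frac{4}{M}$)
$j = 7$ ($j = 51 - 44 = 7$)
$j \left(-98 + W{\left(-7 \right)}\right) = 7 \left(-98 + \frac{4}{-7}\right) = 7 \left(-98 + 4 \left(- \frac{1}{7}\right)\right) = 7 \left(-98 - \frac{4}{7}\right) = 7 \left(- \frac{690}{7}\right) = -690$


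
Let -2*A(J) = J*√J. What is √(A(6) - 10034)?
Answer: √(-10034 - 3*√6) ≈ 100.21*I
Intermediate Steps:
A(J) = -J^(3/2)/2 (A(J) = -J*√J/2 = -J^(3/2)/2)
√(A(6) - 10034) = √(-3*√6 - 10034) = √(-10034 - 3*√6)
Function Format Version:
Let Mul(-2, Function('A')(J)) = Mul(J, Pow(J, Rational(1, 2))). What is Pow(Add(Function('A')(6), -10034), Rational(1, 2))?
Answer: Pow(Add(-10034, Mul(-3, Pow(6, Rational(1, 2)))), Rational(1, 2)) ≈ Mul(100.21, I)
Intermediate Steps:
Function('A')(J) = Mul(Rational(-1, 2), Pow(J, Rational(3, 2))) (Function('A')(J) = Mul(Rational(-1, 2), Mul(J, Pow(J, Rational(1, 2)))) = Mul(Rational(-1, 2), Pow(J, Rational(3, 2))))
Pow(Add(Function('A')(6), -10034), Rational(1, 2)) = Pow(Add(Mul(Rational(-1, 2), Pow(6, Rational(3, 2))), -10034), Rational(1, 2)) = Pow(Add(Mul(Rational(-1, 2), Mul(6, Pow(6, Rational(1, 2)))), -10034), Rational(1, 2)) = Pow(Add(Mul(-3, Pow(6, Rational(1, 2))), -10034), Rational(1, 2)) = Pow(Add(-10034, Mul(-3, Pow(6, Rational(1, 2)))), Rational(1, 2))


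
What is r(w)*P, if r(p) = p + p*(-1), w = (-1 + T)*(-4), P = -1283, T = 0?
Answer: 0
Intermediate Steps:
w = 4 (w = (-1 + 0)*(-4) = -1*(-4) = 4)
r(p) = 0 (r(p) = p - p = 0)
r(w)*P = 0*(-1283) = 0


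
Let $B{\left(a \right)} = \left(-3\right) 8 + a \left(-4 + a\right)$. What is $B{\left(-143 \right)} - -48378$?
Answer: $69375$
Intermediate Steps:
$B{\left(a \right)} = -24 + a \left(-4 + a\right)$
$B{\left(-143 \right)} - -48378 = \left(-24 + \left(-143\right)^{2} - -572\right) - -48378 = \left(-24 + 20449 + 572\right) + 48378 = 20997 + 48378 = 69375$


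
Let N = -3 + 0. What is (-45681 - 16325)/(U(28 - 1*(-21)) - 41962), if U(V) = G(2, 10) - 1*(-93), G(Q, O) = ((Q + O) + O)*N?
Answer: 62006/41935 ≈ 1.4786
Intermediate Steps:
N = -3
G(Q, O) = -6*O - 3*Q (G(Q, O) = ((Q + O) + O)*(-3) = ((O + Q) + O)*(-3) = (Q + 2*O)*(-3) = -6*O - 3*Q)
U(V) = 27 (U(V) = (-6*10 - 3*2) - 1*(-93) = (-60 - 6) + 93 = -66 + 93 = 27)
(-45681 - 16325)/(U(28 - 1*(-21)) - 41962) = (-45681 - 16325)/(27 - 41962) = -62006/(-41935) = -62006*(-1/41935) = 62006/41935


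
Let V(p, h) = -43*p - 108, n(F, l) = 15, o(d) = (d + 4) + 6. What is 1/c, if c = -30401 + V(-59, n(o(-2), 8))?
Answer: -1/27972 ≈ -3.5750e-5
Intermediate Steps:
o(d) = 10 + d (o(d) = (4 + d) + 6 = 10 + d)
V(p, h) = -108 - 43*p
c = -27972 (c = -30401 + (-108 - 43*(-59)) = -30401 + (-108 + 2537) = -30401 + 2429 = -27972)
1/c = 1/(-27972) = -1/27972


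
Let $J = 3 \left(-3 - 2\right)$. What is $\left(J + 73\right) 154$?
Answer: $8932$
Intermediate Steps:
$J = -15$ ($J = 3 \left(-5\right) = -15$)
$\left(J + 73\right) 154 = \left(-15 + 73\right) 154 = 58 \cdot 154 = 8932$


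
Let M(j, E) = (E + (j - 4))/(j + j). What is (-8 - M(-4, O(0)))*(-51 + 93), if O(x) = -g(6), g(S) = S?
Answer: -819/2 ≈ -409.50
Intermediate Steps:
O(x) = -6 (O(x) = -1*6 = -6)
M(j, E) = (-4 + E + j)/(2*j) (M(j, E) = (E + (-4 + j))/((2*j)) = (-4 + E + j)*(1/(2*j)) = (-4 + E + j)/(2*j))
(-8 - M(-4, O(0)))*(-51 + 93) = (-8 - (-4 - 6 - 4)/(2*(-4)))*(-51 + 93) = (-8 - (-1)*(-14)/(2*4))*42 = (-8 - 1*7/4)*42 = (-8 - 7/4)*42 = -39/4*42 = -819/2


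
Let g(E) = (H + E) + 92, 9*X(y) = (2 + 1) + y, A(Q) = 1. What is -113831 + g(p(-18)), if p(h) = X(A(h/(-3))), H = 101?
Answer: -1022738/9 ≈ -1.1364e+5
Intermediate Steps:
X(y) = ⅓ + y/9 (X(y) = ((2 + 1) + y)/9 = (3 + y)/9 = ⅓ + y/9)
p(h) = 4/9 (p(h) = ⅓ + (⅑)*1 = ⅓ + ⅑ = 4/9)
g(E) = 193 + E (g(E) = (101 + E) + 92 = 193 + E)
-113831 + g(p(-18)) = -113831 + (193 + 4/9) = -113831 + 1741/9 = -1022738/9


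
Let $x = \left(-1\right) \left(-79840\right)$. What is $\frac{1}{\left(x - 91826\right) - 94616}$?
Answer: $- \frac{1}{106602} \approx -9.3807 \cdot 10^{-6}$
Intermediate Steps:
$x = 79840$
$\frac{1}{\left(x - 91826\right) - 94616} = \frac{1}{\left(79840 - 91826\right) - 94616} = \frac{1}{-11986 - 94616} = \frac{1}{-106602} = - \frac{1}{106602}$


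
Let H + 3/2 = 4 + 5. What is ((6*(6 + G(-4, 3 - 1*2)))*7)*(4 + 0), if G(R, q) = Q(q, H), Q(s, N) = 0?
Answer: 1008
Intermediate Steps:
H = 15/2 (H = -3/2 + (4 + 5) = -3/2 + 9 = 15/2 ≈ 7.5000)
G(R, q) = 0
((6*(6 + G(-4, 3 - 1*2)))*7)*(4 + 0) = ((6*(6 + 0))*7)*(4 + 0) = ((6*6)*7)*4 = (36*7)*4 = 252*4 = 1008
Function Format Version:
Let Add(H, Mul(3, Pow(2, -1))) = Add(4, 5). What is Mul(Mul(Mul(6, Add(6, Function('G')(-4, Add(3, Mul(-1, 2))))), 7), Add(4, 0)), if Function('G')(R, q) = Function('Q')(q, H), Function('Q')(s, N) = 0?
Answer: 1008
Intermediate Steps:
H = Rational(15, 2) (H = Add(Rational(-3, 2), Add(4, 5)) = Add(Rational(-3, 2), 9) = Rational(15, 2) ≈ 7.5000)
Function('G')(R, q) = 0
Mul(Mul(Mul(6, Add(6, Function('G')(-4, Add(3, Mul(-1, 2))))), 7), Add(4, 0)) = Mul(Mul(Mul(6, Add(6, 0)), 7), Add(4, 0)) = Mul(Mul(Mul(6, 6), 7), 4) = Mul(Mul(36, 7), 4) = Mul(252, 4) = 1008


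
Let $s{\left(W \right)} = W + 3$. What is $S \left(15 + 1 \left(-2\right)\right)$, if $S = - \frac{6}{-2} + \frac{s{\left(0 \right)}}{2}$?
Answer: $\frac{117}{2} \approx 58.5$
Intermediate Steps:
$s{\left(W \right)} = 3 + W$
$S = \frac{9}{2}$ ($S = - \frac{6}{-2} + \frac{3 + 0}{2} = \left(-6\right) \left(- \frac{1}{2}\right) + 3 \cdot \frac{1}{2} = 3 + \frac{3}{2} = \frac{9}{2} \approx 4.5$)
$S \left(15 + 1 \left(-2\right)\right) = \frac{9 \left(15 + 1 \left(-2\right)\right)}{2} = \frac{9 \left(15 - 2\right)}{2} = \frac{9}{2} \cdot 13 = \frac{117}{2}$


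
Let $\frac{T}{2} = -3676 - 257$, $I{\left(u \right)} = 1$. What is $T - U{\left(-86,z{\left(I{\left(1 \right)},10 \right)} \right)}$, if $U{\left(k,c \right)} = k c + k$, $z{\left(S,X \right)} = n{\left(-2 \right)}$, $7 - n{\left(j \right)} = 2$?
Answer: $-7350$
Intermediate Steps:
$n{\left(j \right)} = 5$ ($n{\left(j \right)} = 7 - 2 = 5$)
$z{\left(S,X \right)} = 5$
$T = -7866$ ($T = 2 \left(-3676 - 257\right) = 2 \left(-3933\right) = -7866$)
$U{\left(k,c \right)} = k + c k$ ($U{\left(k,c \right)} = c k + k = k + c k$)
$T - U{\left(-86,z{\left(I{\left(1 \right)},10 \right)} \right)} = -7866 - - 86 \left(1 + 5\right) = -7866 - \left(-86\right) 6 = -7866 - -516 = -7866 + 516 = -7350$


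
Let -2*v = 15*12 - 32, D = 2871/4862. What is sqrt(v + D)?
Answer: I*sqrt(14341574)/442 ≈ 8.5679*I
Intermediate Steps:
D = 261/442 (D = 2871*(1/4862) = 261/442 ≈ 0.59050)
v = -74 (v = -(15*12 - 32)/2 = -(180 - 32)/2 = -1/2*148 = -74)
sqrt(v + D) = sqrt(-74 + 261/442) = sqrt(-32447/442) = I*sqrt(14341574)/442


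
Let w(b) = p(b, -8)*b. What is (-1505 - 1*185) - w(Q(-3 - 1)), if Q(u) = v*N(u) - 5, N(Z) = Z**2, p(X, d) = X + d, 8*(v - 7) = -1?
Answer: -11875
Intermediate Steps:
v = 55/8 (v = 7 + (1/8)*(-1) = 7 - 1/8 = 55/8 ≈ 6.8750)
Q(u) = -5 + 55*u**2/8 (Q(u) = 55*u**2/8 - 5 = -5 + 55*u**2/8)
w(b) = b*(-8 + b) (w(b) = (b - 8)*b = (-8 + b)*b = b*(-8 + b))
(-1505 - 1*185) - w(Q(-3 - 1)) = (-1505 - 1*185) - (-5 + 55*(-3 - 1)**2/8)*(-8 + (-5 + 55*(-3 - 1)**2/8)) = (-1505 - 185) - (-5 + (55/8)*(-4)**2)*(-8 + (-5 + (55/8)*(-4)**2)) = -1690 - (-5 + (55/8)*16)*(-8 + (-5 + (55/8)*16)) = -1690 - (-5 + 110)*(-8 + (-5 + 110)) = -1690 - 105*(-8 + 105) = -1690 - 105*97 = -1690 - 1*10185 = -1690 - 10185 = -11875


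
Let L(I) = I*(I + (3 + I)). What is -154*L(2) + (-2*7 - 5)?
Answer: -2175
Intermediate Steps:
L(I) = I*(3 + 2*I)
-154*L(2) + (-2*7 - 5) = -308*(3 + 2*2) + (-2*7 - 5) = -308*(3 + 4) + (-14 - 5) = -308*7 - 19 = -154*14 - 19 = -2156 - 19 = -2175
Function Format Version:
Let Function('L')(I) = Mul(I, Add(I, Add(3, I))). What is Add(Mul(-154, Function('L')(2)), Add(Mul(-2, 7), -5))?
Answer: -2175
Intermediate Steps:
Function('L')(I) = Mul(I, Add(3, Mul(2, I)))
Add(Mul(-154, Function('L')(2)), Add(Mul(-2, 7), -5)) = Add(Mul(-154, Mul(2, Add(3, Mul(2, 2)))), Add(Mul(-2, 7), -5)) = Add(Mul(-154, Mul(2, Add(3, 4))), Add(-14, -5)) = Add(Mul(-154, Mul(2, 7)), -19) = Add(Mul(-154, 14), -19) = Add(-2156, -19) = -2175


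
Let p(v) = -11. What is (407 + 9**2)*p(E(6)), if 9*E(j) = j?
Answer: -5368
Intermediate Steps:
E(j) = j/9
(407 + 9**2)*p(E(6)) = (407 + 9**2)*(-11) = (407 + 81)*(-11) = 488*(-11) = -5368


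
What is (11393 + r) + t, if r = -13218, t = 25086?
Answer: 23261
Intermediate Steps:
(11393 + r) + t = (11393 - 13218) + 25086 = -1825 + 25086 = 23261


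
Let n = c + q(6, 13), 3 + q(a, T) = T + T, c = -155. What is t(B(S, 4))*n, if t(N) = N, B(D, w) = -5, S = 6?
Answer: 660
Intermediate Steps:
q(a, T) = -3 + 2*T (q(a, T) = -3 + (T + T) = -3 + 2*T)
n = -132 (n = -155 + (-3 + 2*13) = -155 + (-3 + 26) = -155 + 23 = -132)
t(B(S, 4))*n = -5*(-132) = 660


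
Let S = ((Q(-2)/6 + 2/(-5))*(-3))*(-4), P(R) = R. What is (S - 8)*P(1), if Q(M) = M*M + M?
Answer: -44/5 ≈ -8.8000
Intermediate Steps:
Q(M) = M + M**2 (Q(M) = M**2 + M = M + M**2)
S = -4/5 (S = ((-2*(1 - 2)/6 + 2/(-5))*(-3))*(-4) = ((-2*(-1)*(1/6) + 2*(-1/5))*(-3))*(-4) = ((2*(1/6) - 2/5)*(-3))*(-4) = ((1/3 - 2/5)*(-3))*(-4) = -1/15*(-3)*(-4) = (1/5)*(-4) = -4/5 ≈ -0.80000)
(S - 8)*P(1) = (-4/5 - 8)*1 = -44/5*1 = -44/5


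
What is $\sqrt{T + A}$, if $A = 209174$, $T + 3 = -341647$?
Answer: $2 i \sqrt{33119} \approx 363.97 i$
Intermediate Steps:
$T = -341650$ ($T = -3 - 341647 = -341650$)
$\sqrt{T + A} = \sqrt{-341650 + 209174} = \sqrt{-132476} = 2 i \sqrt{33119}$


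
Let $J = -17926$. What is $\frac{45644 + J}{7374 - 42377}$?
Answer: $- \frac{27718}{35003} \approx -0.79187$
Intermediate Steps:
$\frac{45644 + J}{7374 - 42377} = \frac{45644 - 17926}{7374 - 42377} = \frac{27718}{-35003} = 27718 \left(- \frac{1}{35003}\right) = - \frac{27718}{35003}$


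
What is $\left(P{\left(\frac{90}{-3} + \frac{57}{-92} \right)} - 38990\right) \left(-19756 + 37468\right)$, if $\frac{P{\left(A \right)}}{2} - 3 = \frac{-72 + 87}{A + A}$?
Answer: $- \frac{216124398144}{313} \approx -6.9049 \cdot 10^{8}$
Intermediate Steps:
$P{\left(A \right)} = 6 + \frac{15}{A}$ ($P{\left(A \right)} = 6 + 2 \frac{-72 + 87}{A + A} = 6 + 2 \frac{15}{2 A} = 6 + \frac{15}{A}$)
$\left(P{\left(\frac{90}{-3} + \frac{57}{-92} \right)} - 38990\right) \left(-19756 + 37468\right) = \left(\left(6 + \frac{15}{\frac{90}{-3} + \frac{57}{-92}}\right) - 38990\right) \left(-19756 + 37468\right) = \left(\left(6 + \frac{15}{90 \left(- \frac{1}{3}\right) + 57 \left(- \frac{1}{92}\right)}\right) - 38990\right) 17712 = \left(\left(6 + \frac{15}{-30 - \frac{57}{92}}\right) - 38990\right) 17712 = \left(\left(6 + \frac{15}{- \frac{2817}{92}}\right) - 38990\right) 17712 = \left(\left(6 + 15 \left(- \frac{92}{2817}\right)\right) - 38990\right) 17712 = \left(\left(6 - \frac{460}{939}\right) - 38990\right) 17712 = \left(\frac{5174}{939} - 38990\right) 17712 = \left(- \frac{36606436}{939}\right) 17712 = - \frac{216124398144}{313}$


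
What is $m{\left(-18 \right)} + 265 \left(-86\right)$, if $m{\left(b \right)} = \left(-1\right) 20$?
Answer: $-22810$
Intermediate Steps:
$m{\left(b \right)} = -20$
$m{\left(-18 \right)} + 265 \left(-86\right) = -20 + 265 \left(-86\right) = -20 - 22790 = -22810$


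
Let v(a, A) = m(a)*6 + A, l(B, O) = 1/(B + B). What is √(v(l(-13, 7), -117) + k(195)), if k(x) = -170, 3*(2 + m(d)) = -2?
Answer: I*√303 ≈ 17.407*I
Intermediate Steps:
m(d) = -8/3 (m(d) = -2 + (⅓)*(-2) = -2 - ⅔ = -8/3)
l(B, O) = 1/(2*B)
v(a, A) = -16 + A (v(a, A) = -8/3*6 + A = -16 + A)
√(v(l(-13, 7), -117) + k(195)) = √((-16 - 117) - 170) = √(-133 - 170) = √(-303) = I*√303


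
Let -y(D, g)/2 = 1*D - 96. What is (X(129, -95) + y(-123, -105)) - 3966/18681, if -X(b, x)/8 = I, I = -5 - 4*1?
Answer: 3174448/6227 ≈ 509.79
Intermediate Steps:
I = -9 (I = -5 - 4 = -9)
X(b, x) = 72 (X(b, x) = -8*(-9) = 72)
y(D, g) = 192 - 2*D (y(D, g) = -2*(1*D - 96) = -2*(D - 96) = -2*(-96 + D) = 192 - 2*D)
(X(129, -95) + y(-123, -105)) - 3966/18681 = (72 + (192 - 2*(-123))) - 3966/18681 = (72 + (192 + 246)) - 3966*1/18681 = (72 + 438) - 1322/6227 = 510 - 1322/6227 = 3174448/6227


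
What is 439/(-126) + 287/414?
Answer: -1348/483 ≈ -2.7909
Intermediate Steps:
439/(-126) + 287/414 = 439*(-1/126) + 287*(1/414) = -439/126 + 287/414 = -1348/483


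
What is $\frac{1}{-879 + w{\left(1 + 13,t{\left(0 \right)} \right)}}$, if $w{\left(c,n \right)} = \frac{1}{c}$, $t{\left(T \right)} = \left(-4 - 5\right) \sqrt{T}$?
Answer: $- \frac{14}{12305} \approx -0.0011377$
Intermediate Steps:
$t{\left(T \right)} = - 9 \sqrt{T}$ ($t{\left(T \right)} = \left(-4 - 5\right) \sqrt{T} = - 9 \sqrt{T}$)
$\frac{1}{-879 + w{\left(1 + 13,t{\left(0 \right)} \right)}} = \frac{1}{-879 + \frac{1}{1 + 13}} = \frac{1}{-879 + \frac{1}{14}} = \frac{1}{- \frac{12305}{14}} = - \frac{14}{12305}$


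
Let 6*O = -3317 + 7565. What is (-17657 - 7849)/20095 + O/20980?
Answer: -26044431/21079655 ≈ -1.2355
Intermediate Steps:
O = 708 (O = (-3317 + 7565)/6 = (1/6)*4248 = 708)
(-17657 - 7849)/20095 + O/20980 = (-17657 - 7849)/20095 + 708/20980 = -25506*1/20095 + 708*(1/20980) = -25506/20095 + 177/5245 = -26044431/21079655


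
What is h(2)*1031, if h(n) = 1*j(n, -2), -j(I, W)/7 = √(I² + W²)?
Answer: -14434*√2 ≈ -20413.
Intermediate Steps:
j(I, W) = -7*√(I² + W²)
h(n) = -7*√(4 + n²) (h(n) = 1*(-7*√(n² + (-2)²)) = 1*(-7*√(n² + 4)) = 1*(-7*√(4 + n²)) = -7*√(4 + n²))
h(2)*1031 = -7*√(4 + 2²)*1031 = -7*√(4 + 4)*1031 = -14*√2*1031 = -14434*√2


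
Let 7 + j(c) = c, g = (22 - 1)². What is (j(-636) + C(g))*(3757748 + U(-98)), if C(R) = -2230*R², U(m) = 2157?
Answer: -1630645505619065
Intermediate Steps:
g = 441 (g = 21² = 441)
j(c) = -7 + c
(j(-636) + C(g))*(3757748 + U(-98)) = ((-7 - 636) - 2230*441²)*(3757748 + 2157) = (-643 - 2230*194481)*3759905 = (-643 - 433692630)*3759905 = -433693273*3759905 = -1630645505619065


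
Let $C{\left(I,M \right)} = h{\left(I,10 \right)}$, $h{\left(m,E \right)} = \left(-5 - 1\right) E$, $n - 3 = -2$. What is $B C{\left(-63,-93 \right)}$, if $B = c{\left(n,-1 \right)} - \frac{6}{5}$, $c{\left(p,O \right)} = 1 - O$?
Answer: $-48$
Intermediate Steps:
$n = 1$ ($n = 3 - 2 = 1$)
$h{\left(m,E \right)} = - 6 E$
$C{\left(I,M \right)} = -60$ ($C{\left(I,M \right)} = \left(-6\right) 10 = -60$)
$B = \frac{4}{5}$ ($B = \left(1 - -1\right) - \frac{6}{5} = \left(1 + 1\right) - 6 \cdot \frac{1}{5} = 2 - \frac{6}{5} = \frac{4}{5} \approx 0.8$)
$B C{\left(-63,-93 \right)} = \frac{4}{5} \left(-60\right) = -48$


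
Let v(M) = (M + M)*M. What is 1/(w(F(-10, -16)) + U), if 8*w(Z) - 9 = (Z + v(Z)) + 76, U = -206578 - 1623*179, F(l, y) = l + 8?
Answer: -8/3976669 ≈ -2.0117e-6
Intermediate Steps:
F(l, y) = 8 + l
v(M) = 2*M**2 (v(M) = (2*M)*M = 2*M**2)
U = -497095 (U = -206578 - 1*290517 = -206578 - 290517 = -497095)
w(Z) = 85/8 + Z**2/4 + Z/8 (w(Z) = 9/8 + ((Z + 2*Z**2) + 76)/8 = 9/8 + (76 + Z + 2*Z**2)/8 = 9/8 + (19/2 + Z**2/4 + Z/8) = 85/8 + Z**2/4 + Z/8)
1/(w(F(-10, -16)) + U) = 1/((85/8 + (8 - 10)**2/4 + (8 - 10)/8) - 497095) = 1/((85/8 + (1/4)*(-2)**2 + (1/8)*(-2)) - 497095) = 1/((85/8 + (1/4)*4 - 1/4) - 497095) = 1/((85/8 + 1 - 1/4) - 497095) = 1/(91/8 - 497095) = 1/(-3976669/8) = -8/3976669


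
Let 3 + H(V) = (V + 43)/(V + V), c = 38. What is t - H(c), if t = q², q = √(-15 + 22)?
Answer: 679/76 ≈ 8.9342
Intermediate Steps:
H(V) = -3 + (43 + V)/(2*V) (H(V) = -3 + (V + 43)/(V + V) = -3 + (43 + V)/((2*V)) = -3 + (43 + V)*(1/(2*V)) = -3 + (43 + V)/(2*V))
q = √7 ≈ 2.6458
t = 7 (t = (√7)² = 7)
t - H(c) = 7 - (43 - 5*38)/(2*38) = 7 - (43 - 190)/(2*38) = 7 - (-147)/(2*38) = 7 - 1*(-147/76) = 7 + 147/76 = 679/76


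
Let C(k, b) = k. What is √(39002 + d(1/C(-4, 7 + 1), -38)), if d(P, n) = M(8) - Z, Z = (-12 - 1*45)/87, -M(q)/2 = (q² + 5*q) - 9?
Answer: 3*√3626827/29 ≈ 197.01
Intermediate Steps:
M(q) = 18 - 10*q - 2*q² (M(q) = -2*((q² + 5*q) - 9) = -2*(-9 + q² + 5*q) = 18 - 10*q - 2*q²)
Z = -19/29 (Z = (-12 - 45)*(1/87) = -57*1/87 = -19/29 ≈ -0.65517)
d(P, n) = -5491/29 (d(P, n) = (18 - 10*8 - 2*8²) - 1*(-19/29) = (18 - 80 - 2*64) + 19/29 = (18 - 80 - 128) + 19/29 = -190 + 19/29 = -5491/29)
√(39002 + d(1/C(-4, 7 + 1), -38)) = √(39002 - 5491/29) = √(1125567/29) = 3*√3626827/29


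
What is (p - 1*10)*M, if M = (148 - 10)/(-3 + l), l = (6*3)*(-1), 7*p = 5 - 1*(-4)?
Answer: 2806/49 ≈ 57.265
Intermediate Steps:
p = 9/7 (p = (5 - 1*(-4))/7 = (5 + 4)/7 = (⅐)*9 = 9/7 ≈ 1.2857)
l = -18 (l = 18*(-1) = -18)
M = -46/7 (M = (148 - 10)/(-3 - 18) = 138/(-21) = 138*(-1/21) = -46/7 ≈ -6.5714)
(p - 1*10)*M = (9/7 - 1*10)*(-46/7) = (9/7 - 10)*(-46/7) = -61/7*(-46/7) = 2806/49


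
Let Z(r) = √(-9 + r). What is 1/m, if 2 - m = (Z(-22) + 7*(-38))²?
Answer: -70723/5010516473 - 532*I*√31/5010516473 ≈ -1.4115e-5 - 5.9117e-7*I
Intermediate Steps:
m = 2 - (-266 + I*√31)² (m = 2 - (√(-9 - 22) + 7*(-38))² = 2 - (√(-31) - 266)² = 2 - (I*√31 - 266)² = 2 - (-266 + I*√31)² ≈ -70723.0 + 2962.1*I)
1/m = 1/(-70723 + 532*I*√31)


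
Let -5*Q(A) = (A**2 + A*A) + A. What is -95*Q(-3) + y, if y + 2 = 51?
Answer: 334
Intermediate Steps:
y = 49 (y = -2 + 51 = 49)
Q(A) = -2*A**2/5 - A/5 (Q(A) = -((A**2 + A*A) + A)/5 = -((A**2 + A**2) + A)/5 = -(2*A**2 + A)/5 = -(A + 2*A**2)/5 = -2*A**2/5 - A/5)
-95*Q(-3) + y = -(-19)*(-3)*(1 + 2*(-3)) + 49 = -(-19)*(-3)*(1 - 6) + 49 = -(-19)*(-3)*(-5) + 49 = -95*(-3) + 49 = 285 + 49 = 334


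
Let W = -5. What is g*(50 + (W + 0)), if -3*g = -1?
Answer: 15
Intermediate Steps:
g = ⅓ (g = -⅓*(-1) = ⅓ ≈ 0.33333)
g*(50 + (W + 0)) = (50 + (-5 + 0))/3 = (50 - 5)/3 = (⅓)*45 = 15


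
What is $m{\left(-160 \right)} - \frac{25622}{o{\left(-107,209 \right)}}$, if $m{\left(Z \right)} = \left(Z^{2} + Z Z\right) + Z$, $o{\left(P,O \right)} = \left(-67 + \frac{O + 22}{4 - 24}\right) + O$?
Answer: $\frac{132650920}{2609} \approx 50844.0$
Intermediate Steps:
$o{\left(P,O \right)} = - \frac{681}{10} + \frac{19 O}{20}$ ($o{\left(P,O \right)} = \left(-67 + \frac{22 + O}{-20}\right) + O = \left(-67 + \left(22 + O\right) \left(- \frac{1}{20}\right)\right) + O = \left(-67 - \left(\frac{11}{10} + \frac{O}{20}\right)\right) + O = \left(- \frac{681}{10} - \frac{O}{20}\right) + O = - \frac{681}{10} + \frac{19 O}{20}$)
$m{\left(Z \right)} = Z + 2 Z^{2}$ ($m{\left(Z \right)} = \left(Z^{2} + Z^{2}\right) + Z = 2 Z^{2} + Z = Z + 2 Z^{2}$)
$m{\left(-160 \right)} - \frac{25622}{o{\left(-107,209 \right)}} = - 160 \left(1 + 2 \left(-160\right)\right) - \frac{25622}{- \frac{681}{10} + \frac{19}{20} \cdot 209} = - 160 \left(1 - 320\right) - \frac{25622}{- \frac{681}{10} + \frac{3971}{20}} = \left(-160\right) \left(-319\right) - \frac{25622}{\frac{2609}{20}} = 51040 - \frac{512440}{2609} = \frac{132650920}{2609}$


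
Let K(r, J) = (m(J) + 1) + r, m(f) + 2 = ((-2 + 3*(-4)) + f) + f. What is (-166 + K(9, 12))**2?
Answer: 21904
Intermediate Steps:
m(f) = -16 + 2*f (m(f) = -2 + (((-2 + 3*(-4)) + f) + f) = -2 + (((-2 - 12) + f) + f) = -2 + ((-14 + f) + f) = -2 + (-14 + 2*f) = -16 + 2*f)
K(r, J) = -15 + r + 2*J (K(r, J) = ((-16 + 2*J) + 1) + r = (-15 + 2*J) + r = -15 + r + 2*J)
(-166 + K(9, 12))**2 = (-166 + (-15 + 9 + 2*12))**2 = (-166 + (-15 + 9 + 24))**2 = (-166 + 18)**2 = (-148)**2 = 21904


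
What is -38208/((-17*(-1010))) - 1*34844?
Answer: -299154844/8585 ≈ -34846.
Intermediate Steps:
-38208/((-17*(-1010))) - 1*34844 = -38208/17170 - 34844 = -38208*1/17170 - 34844 = -19104/8585 - 34844 = -299154844/8585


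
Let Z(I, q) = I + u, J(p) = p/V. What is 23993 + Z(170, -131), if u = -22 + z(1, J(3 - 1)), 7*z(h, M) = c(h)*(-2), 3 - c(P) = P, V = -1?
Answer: 168983/7 ≈ 24140.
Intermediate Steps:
c(P) = 3 - P
J(p) = -p (J(p) = p/(-1) = p*(-1) = -p)
z(h, M) = -6/7 + 2*h/7 (z(h, M) = ((3 - h)*(-2))/7 = (-6 + 2*h)/7 = -6/7 + 2*h/7)
u = -158/7 (u = -22 + (-6/7 + (2/7)*1) = -22 + (-6/7 + 2/7) = -22 - 4/7 = -158/7 ≈ -22.571)
Z(I, q) = -158/7 + I (Z(I, q) = I - 158/7 = -158/7 + I)
23993 + Z(170, -131) = 23993 + (-158/7 + 170) = 23993 + 1032/7 = 168983/7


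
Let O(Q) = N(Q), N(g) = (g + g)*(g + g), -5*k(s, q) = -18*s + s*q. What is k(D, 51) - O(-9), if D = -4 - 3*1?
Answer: -1389/5 ≈ -277.80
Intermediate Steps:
D = -7 (D = -4 - 3 = -7)
k(s, q) = 18*s/5 - q*s/5 (k(s, q) = -(-18*s + s*q)/5 = -(-18*s + q*s)/5 = 18*s/5 - q*s/5)
N(g) = 4*g² (N(g) = (2*g)*(2*g) = 4*g²)
O(Q) = 4*Q²
k(D, 51) - O(-9) = (⅕)*(-7)*(18 - 1*51) - 4*(-9)² = (⅕)*(-7)*(18 - 51) - 4*81 = (⅕)*(-7)*(-33) - 1*324 = 231/5 - 324 = -1389/5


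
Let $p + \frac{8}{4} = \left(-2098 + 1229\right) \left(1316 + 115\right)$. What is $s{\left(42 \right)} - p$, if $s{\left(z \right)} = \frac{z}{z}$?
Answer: $1243542$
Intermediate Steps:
$p = -1243541$ ($p = -2 + \left(-2098 + 1229\right) \left(1316 + 115\right) = -2 - 1243539 = -1243541$)
$s{\left(z \right)} = 1$
$s{\left(42 \right)} - p = 1 - -1243541 = 1 + 1243541 = 1243542$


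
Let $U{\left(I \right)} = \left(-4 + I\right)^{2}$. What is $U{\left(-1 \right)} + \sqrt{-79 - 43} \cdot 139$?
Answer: $25 + 139 i \sqrt{122} \approx 25.0 + 1535.3 i$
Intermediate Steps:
$U{\left(-1 \right)} + \sqrt{-79 - 43} \cdot 139 = \left(-4 - 1\right)^{2} + \sqrt{-79 - 43} \cdot 139 = \left(-5\right)^{2} + \sqrt{-122} \cdot 139 = 25 + i \sqrt{122} \cdot 139 = 25 + 139 i \sqrt{122}$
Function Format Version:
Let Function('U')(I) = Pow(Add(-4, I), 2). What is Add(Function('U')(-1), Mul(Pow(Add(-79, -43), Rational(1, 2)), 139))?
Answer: Add(25, Mul(139, I, Pow(122, Rational(1, 2)))) ≈ Add(25.000, Mul(1535.3, I))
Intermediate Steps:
Add(Function('U')(-1), Mul(Pow(Add(-79, -43), Rational(1, 2)), 139)) = Add(Pow(Add(-4, -1), 2), Mul(Pow(Add(-79, -43), Rational(1, 2)), 139)) = Add(Pow(-5, 2), Mul(Pow(-122, Rational(1, 2)), 139)) = Add(25, Mul(Mul(I, Pow(122, Rational(1, 2))), 139)) = Add(25, Mul(139, I, Pow(122, Rational(1, 2))))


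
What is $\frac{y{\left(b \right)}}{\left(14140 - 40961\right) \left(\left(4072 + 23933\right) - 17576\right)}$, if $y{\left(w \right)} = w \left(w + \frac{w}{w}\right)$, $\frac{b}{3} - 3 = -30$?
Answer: $- \frac{6480}{279716209} \approx -2.3166 \cdot 10^{-5}$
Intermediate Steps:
$b = -81$ ($b = 9 + 3 \left(-30\right) = 9 - 90 = -81$)
$y{\left(w \right)} = w \left(1 + w\right)$ ($y{\left(w \right)} = w \left(w + 1\right) = w \left(1 + w\right)$)
$\frac{y{\left(b \right)}}{\left(14140 - 40961\right) \left(\left(4072 + 23933\right) - 17576\right)} = \frac{\left(-81\right) \left(1 - 81\right)}{\left(14140 - 40961\right) \left(\left(4072 + 23933\right) - 17576\right)} = \frac{\left(-81\right) \left(-80\right)}{\left(-26821\right) \left(28005 - 17576\right)} = \frac{6480}{\left(-26821\right) 10429} = \frac{6480}{-279716209} = 6480 \left(- \frac{1}{279716209}\right) = - \frac{6480}{279716209}$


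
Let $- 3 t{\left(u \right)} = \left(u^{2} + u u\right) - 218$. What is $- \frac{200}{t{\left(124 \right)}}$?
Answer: $\frac{100}{5089} \approx 0.01965$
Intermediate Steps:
$t{\left(u \right)} = \frac{218}{3} - \frac{2 u^{2}}{3}$ ($t{\left(u \right)} = - \frac{\left(u^{2} + u u\right) - 218}{3} = - \frac{\left(u^{2} + u^{2}\right) - 218}{3} = - \frac{2 u^{2} - 218}{3} = - \frac{-218 + 2 u^{2}}{3} = \frac{218}{3} - \frac{2 u^{2}}{3}$)
$- \frac{200}{t{\left(124 \right)}} = - \frac{200}{\frac{218}{3} - \frac{2 \cdot 124^{2}}{3}} = - \frac{200}{\frac{218}{3} - \frac{30752}{3}} = - \frac{200}{-10178} = \left(-200\right) \left(- \frac{1}{10178}\right) = \frac{100}{5089}$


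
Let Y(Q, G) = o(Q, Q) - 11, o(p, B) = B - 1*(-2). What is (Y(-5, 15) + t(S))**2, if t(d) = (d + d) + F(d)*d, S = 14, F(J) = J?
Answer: 44100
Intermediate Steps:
o(p, B) = 2 + B (o(p, B) = B + 2 = 2 + B)
t(d) = d**2 + 2*d (t(d) = (d + d) + d*d = 2*d + d**2 = d**2 + 2*d)
Y(Q, G) = -9 + Q (Y(Q, G) = (2 + Q) - 11 = -9 + Q)
(Y(-5, 15) + t(S))**2 = ((-9 - 5) + 14*(2 + 14))**2 = (-14 + 14*16)**2 = (-14 + 224)**2 = 210**2 = 44100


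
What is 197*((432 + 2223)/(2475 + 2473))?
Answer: 523035/4948 ≈ 105.71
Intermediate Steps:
197*((432 + 2223)/(2475 + 2473)) = 197*(2655/4948) = 523035/4948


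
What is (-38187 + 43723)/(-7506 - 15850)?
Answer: -1384/5839 ≈ -0.23703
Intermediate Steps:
(-38187 + 43723)/(-7506 - 15850) = 5536/(-23356) = 5536*(-1/23356) = -1384/5839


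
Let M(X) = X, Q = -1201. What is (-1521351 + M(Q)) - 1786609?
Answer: -3309161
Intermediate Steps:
(-1521351 + M(Q)) - 1786609 = (-1521351 - 1201) - 1786609 = -1522552 - 1786609 = -3309161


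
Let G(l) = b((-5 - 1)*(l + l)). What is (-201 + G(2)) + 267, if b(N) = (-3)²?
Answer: 75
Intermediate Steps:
b(N) = 9
G(l) = 9
(-201 + G(2)) + 267 = (-201 + 9) + 267 = -192 + 267 = 75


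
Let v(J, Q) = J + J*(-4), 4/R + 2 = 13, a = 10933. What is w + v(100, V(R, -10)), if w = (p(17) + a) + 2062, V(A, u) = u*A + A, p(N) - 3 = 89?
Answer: 12787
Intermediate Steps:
p(N) = 92 (p(N) = 3 + 89 = 92)
R = 4/11 (R = 4/(-2 + 13) = 4/11 ≈ 0.36364)
V(A, u) = A + A*u (V(A, u) = A*u + A = A + A*u)
w = 13087 (w = (92 + 10933) + 2062 = 11025 + 2062 = 13087)
v(J, Q) = -3*J (v(J, Q) = J - 4*J = -3*J)
w + v(100, V(R, -10)) = 13087 - 3*100 = 13087 - 300 = 12787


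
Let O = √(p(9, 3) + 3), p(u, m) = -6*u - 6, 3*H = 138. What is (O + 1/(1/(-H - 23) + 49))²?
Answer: -651186039/11424400 + 69*I*√57/1690 ≈ -57.0 + 0.30825*I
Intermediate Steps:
H = 46 (H = (⅓)*138 = 46)
p(u, m) = -6 - 6*u
O = I*√57 (O = √((-6 - 6*9) + 3) = √((-6 - 54) + 3) = √(-60 + 3) = √(-57) = I*√57 ≈ 7.5498*I)
(O + 1/(1/(-H - 23) + 49))² = (I*√57 + 1/(1/(-1*46 - 23) + 49))² = (I*√57 + 1/(1/(-46 - 23) + 49))² = (I*√57 + 1/(1/(-69) + 49))² = (I*√57 + 1/(-1/69 + 49))² = (I*√57 + 1/(3380/69))² = (I*√57 + 69/3380)² = (69/3380 + I*√57)²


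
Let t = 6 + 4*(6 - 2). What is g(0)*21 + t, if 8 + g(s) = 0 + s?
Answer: -146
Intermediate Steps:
t = 22 (t = 6 + 4*4 = 6 + 16 = 22)
g(s) = -8 + s (g(s) = -8 + (0 + s) = -8 + s)
g(0)*21 + t = (-8 + 0)*21 + 22 = -8*21 + 22 = -168 + 22 = -146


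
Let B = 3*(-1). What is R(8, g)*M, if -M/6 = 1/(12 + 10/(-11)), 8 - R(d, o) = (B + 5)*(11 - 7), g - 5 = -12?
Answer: 0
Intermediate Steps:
g = -7 (g = 5 - 12 = -7)
B = -3
R(d, o) = 0 (R(d, o) = 8 - (-3 + 5)*(11 - 7) = 8 - 2*4 = 8 - 1*8 = 8 - 8 = 0)
M = -33/61 (M = -6/(12 + 10/(-11)) = -6/(12 + 10*(-1/11)) = -6/(12 - 10/11) = -6/122/11 = -6*11/122 = -33/61 ≈ -0.54098)
R(8, g)*M = 0*(-33/61) = 0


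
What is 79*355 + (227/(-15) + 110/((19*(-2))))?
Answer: 7987687/285 ≈ 28027.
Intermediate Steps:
79*355 + (227/(-15) + 110/((19*(-2)))) = 28045 + (227*(-1/15) + 110/(-38)) = 28045 + (-227/15 + 110*(-1/38)) = 28045 + (-227/15 - 55/19) = 28045 - 5138/285 = 7987687/285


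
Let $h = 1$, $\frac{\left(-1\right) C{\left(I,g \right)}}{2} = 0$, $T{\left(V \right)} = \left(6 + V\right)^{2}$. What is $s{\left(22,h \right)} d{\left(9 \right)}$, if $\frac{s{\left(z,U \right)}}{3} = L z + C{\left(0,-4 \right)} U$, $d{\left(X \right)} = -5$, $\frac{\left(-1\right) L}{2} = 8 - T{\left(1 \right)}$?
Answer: $-27060$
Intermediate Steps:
$C{\left(I,g \right)} = 0$ ($C{\left(I,g \right)} = \left(-2\right) 0 = 0$)
$L = 82$ ($L = - 2 \left(8 - \left(6 + 1\right)^{2}\right) = - 2 \left(8 - 7^{2}\right) = - 2 \left(8 - 49\right) = \left(-2\right) \left(-41\right) = 82$)
$s{\left(z,U \right)} = 246 z$ ($s{\left(z,U \right)} = 3 \left(82 z + 0 U\right) = 3 \left(82 z + 0\right) = 3 \cdot 82 z = 246 z$)
$s{\left(22,h \right)} d{\left(9 \right)} = 246 \cdot 22 \left(-5\right) = 5412 \left(-5\right) = -27060$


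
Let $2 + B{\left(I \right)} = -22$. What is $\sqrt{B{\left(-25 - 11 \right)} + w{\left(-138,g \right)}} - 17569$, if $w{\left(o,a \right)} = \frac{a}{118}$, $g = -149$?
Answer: $-17569 + \frac{i \sqrt{351758}}{118} \approx -17569.0 + 5.0262 i$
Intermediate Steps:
$B{\left(I \right)} = -24$ ($B{\left(I \right)} = -2 - 22 = -24$)
$w{\left(o,a \right)} = \frac{a}{118}$ ($w{\left(o,a \right)} = a \frac{1}{118} = \frac{a}{118}$)
$\sqrt{B{\left(-25 - 11 \right)} + w{\left(-138,g \right)}} - 17569 = \sqrt{-24 + \frac{1}{118} \left(-149\right)} - 17569 = \sqrt{-24 - \frac{149}{118}} - 17569 = \sqrt{- \frac{2981}{118}} - 17569 = \frac{i \sqrt{351758}}{118} - 17569 = -17569 + \frac{i \sqrt{351758}}{118}$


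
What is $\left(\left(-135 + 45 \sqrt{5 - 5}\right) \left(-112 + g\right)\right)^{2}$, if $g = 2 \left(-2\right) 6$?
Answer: $337089600$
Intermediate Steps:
$g = -24$ ($g = \left(-4\right) 6 = -24$)
$\left(\left(-135 + 45 \sqrt{5 - 5}\right) \left(-112 + g\right)\right)^{2} = \left(\left(-135 + 45 \sqrt{5 - 5}\right) \left(-112 - 24\right)\right)^{2} = \left(\left(-135 + 45 \sqrt{0}\right) \left(-136\right)\right)^{2} = \left(\left(-135 + 45 \cdot 0\right) \left(-136\right)\right)^{2} = \left(\left(-135 + 0\right) \left(-136\right)\right)^{2} = \left(\left(-135\right) \left(-136\right)\right)^{2} = 18360^{2} = 337089600$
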